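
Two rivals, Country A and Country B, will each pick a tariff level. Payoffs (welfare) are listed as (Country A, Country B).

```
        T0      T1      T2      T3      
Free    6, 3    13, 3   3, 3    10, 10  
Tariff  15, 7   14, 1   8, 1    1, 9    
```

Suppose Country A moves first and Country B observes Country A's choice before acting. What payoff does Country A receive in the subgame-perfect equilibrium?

Work backward from Country B's decision.
- Free: BR = T3, leader payoff 10.
- Tariff: BR = T3, leader payoff 1.
Maximizing over 10, 1, Country A chooses Free. Subgame-perfect outcome: (Free, T3) with payoffs (10, 10).

10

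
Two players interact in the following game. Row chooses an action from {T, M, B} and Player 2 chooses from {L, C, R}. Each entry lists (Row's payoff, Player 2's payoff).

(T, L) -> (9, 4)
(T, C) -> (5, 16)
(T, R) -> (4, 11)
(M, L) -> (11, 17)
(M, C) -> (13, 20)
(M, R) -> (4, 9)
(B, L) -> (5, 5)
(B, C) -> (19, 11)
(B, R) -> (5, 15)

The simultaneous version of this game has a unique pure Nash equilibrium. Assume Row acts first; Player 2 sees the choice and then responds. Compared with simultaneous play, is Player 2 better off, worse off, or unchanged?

Work backward from Player 2's decision.
- T: BR = C, leader payoff 5.
- M: BR = C, leader payoff 13.
- B: BR = R, leader payoff 5.
Row's induced payoffs are 5, 13, 5, so Row commits to M. Subgame-perfect outcome: (M, C) with payoffs (13, 20).
Now find the simultaneous Nash equilibrium.
Row's best replies: L→M; C→B; R→B.
Player 2's best replies: T→C; M→C; B→R.
The unique mutual best reply is (B, R), giving (5, 15).
Player 2 earns 20 sequentially versus 15 at the Nash outcome: better off.

better off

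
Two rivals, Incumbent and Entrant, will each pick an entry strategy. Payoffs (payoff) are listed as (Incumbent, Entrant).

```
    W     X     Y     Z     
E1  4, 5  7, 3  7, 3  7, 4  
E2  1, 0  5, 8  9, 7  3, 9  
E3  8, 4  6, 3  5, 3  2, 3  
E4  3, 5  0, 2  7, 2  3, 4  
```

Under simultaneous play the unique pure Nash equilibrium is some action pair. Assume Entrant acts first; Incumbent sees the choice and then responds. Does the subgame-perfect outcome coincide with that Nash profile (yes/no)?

Backward induction with Entrant moving first.
- W: BR = E3, leader payoff 4.
- X: BR = E1, leader payoff 3.
- Y: BR = E2, leader payoff 7.
- Z: BR = E1, leader payoff 4.
Entrant's induced payoffs are 4, 3, 7, 4, so Entrant commits to Y. Subgame-perfect outcome: (E2, Y) with payoffs (9, 7).
Now find the simultaneous Nash equilibrium.
Incumbent's best replies: W→E3; X→E1; Y→E2; Z→E1.
Entrant's best replies: E1→W; E2→Z; E3→W; E4→W.
The unique mutual best reply is (E3, W), giving (8, 4).
Sequential outcome (E2, Y) differs from the Nash profile (E3, W).

no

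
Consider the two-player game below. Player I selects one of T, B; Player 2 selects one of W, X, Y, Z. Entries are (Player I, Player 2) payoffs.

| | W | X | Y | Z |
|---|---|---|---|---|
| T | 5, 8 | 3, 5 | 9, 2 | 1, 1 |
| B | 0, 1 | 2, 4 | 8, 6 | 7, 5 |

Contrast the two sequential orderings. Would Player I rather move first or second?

If Player I leads: Player 2's best replies are T→W, B→Y; Player I's induced payoffs 5, 8; outcome (B, Y), payoffs (8, 6).
If Player 2 leads: Player I's best replies are W→T, X→T, Y→T, Z→B; Player 2's induced payoffs 8, 5, 2, 5; outcome (T, W), payoffs (5, 8).
Player I gets 8 moving first and 5 moving second, so Player I prefers to move first.

first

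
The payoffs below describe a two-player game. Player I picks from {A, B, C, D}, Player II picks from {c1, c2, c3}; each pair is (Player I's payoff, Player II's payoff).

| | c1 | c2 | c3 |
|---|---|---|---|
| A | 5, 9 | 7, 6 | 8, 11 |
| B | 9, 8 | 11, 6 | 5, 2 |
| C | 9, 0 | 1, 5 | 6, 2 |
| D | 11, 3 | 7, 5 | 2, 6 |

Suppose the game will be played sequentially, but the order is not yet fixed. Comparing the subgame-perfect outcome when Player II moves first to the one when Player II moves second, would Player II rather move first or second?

If Player I leads: Player II's best replies are A→c3, B→c1, C→c2, D→c3; Player I's induced payoffs 8, 9, 1, 2; outcome (B, c1), payoffs (9, 8).
If Player II leads: Player I's best replies are c1→D, c2→B, c3→A; Player II's induced payoffs 3, 6, 11; outcome (A, c3), payoffs (8, 11).
Player II gets 11 moving first and 8 moving second, so Player II prefers to move first.

first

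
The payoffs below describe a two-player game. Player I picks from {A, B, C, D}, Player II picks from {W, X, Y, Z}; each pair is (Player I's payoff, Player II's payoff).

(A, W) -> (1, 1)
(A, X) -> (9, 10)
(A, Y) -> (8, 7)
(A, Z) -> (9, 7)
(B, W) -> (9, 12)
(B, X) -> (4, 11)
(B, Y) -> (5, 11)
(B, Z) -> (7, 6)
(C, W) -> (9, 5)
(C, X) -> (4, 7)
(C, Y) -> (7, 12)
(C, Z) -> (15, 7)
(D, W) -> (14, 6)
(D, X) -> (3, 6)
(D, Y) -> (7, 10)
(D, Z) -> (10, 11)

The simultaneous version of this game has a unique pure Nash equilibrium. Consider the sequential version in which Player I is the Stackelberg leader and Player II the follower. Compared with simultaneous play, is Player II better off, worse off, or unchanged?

Backward induction with Player I moving first.
- A → Player II plays X (best of 1, 10, 7, 7); Player I gets 9.
- B → Player II plays W (best of 12, 11, 11, 6); Player I gets 9.
- C → Player II plays Y (best of 5, 7, 12, 7); Player I gets 7.
- D → Player II plays Z (best of 6, 6, 10, 11); Player I gets 10.
Among 9, 9, 7, 10, the best is 10 at D. Subgame-perfect outcome: (D, Z) with payoffs (10, 11).
Under simultaneous play:
Player I's best replies: W→D; X→A; Y→A; Z→C.
Player II's best replies: A→X; B→W; C→Y; D→Z.
The unique mutual best reply is (A, X), giving (9, 10).
Player II earns 11 sequentially versus 10 at the Nash outcome: better off.

better off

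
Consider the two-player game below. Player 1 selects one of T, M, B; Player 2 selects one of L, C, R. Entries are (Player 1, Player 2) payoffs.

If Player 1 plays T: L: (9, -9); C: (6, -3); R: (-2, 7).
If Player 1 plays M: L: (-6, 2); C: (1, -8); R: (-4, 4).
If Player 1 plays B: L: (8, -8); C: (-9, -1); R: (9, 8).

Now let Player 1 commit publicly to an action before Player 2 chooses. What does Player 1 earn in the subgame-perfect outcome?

Player 2 best-responds to each possible Player 1 move:
- T: BR = R, leader payoff -2.
- M: BR = R, leader payoff -4.
- B: BR = R, leader payoff 9.
Player 1's induced payoffs are -2, -4, 9, so Player 1 commits to B. Subgame-perfect outcome: (B, R) with payoffs (9, 8).

9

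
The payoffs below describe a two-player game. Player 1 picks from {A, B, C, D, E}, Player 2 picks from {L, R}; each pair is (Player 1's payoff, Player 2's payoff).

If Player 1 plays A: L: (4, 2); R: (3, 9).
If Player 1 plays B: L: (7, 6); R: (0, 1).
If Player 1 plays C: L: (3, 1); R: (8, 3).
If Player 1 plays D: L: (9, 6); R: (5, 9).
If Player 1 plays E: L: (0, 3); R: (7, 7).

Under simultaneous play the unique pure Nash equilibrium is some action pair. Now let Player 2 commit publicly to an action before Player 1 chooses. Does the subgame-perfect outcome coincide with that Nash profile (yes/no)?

Work backward from Player 1's decision.
- L → Player 1 plays D (best of 4, 7, 3, 9, 0); Player 2 gets 6.
- R → Player 1 plays C (best of 3, 0, 8, 5, 7); Player 2 gets 3.
Maximizing over 6, 3, Player 2 chooses L. Subgame-perfect outcome: (D, L) with payoffs (9, 6).
For the simultaneous game, intersect best replies.
Player 1's best replies: L→D; R→C.
Player 2's best replies: A→R; B→L; C→R; D→R; E→R.
Only (C, R) has each player best-responding; Nash payoffs (8, 3).
Sequential outcome (D, L) differs from the Nash profile (C, R).

no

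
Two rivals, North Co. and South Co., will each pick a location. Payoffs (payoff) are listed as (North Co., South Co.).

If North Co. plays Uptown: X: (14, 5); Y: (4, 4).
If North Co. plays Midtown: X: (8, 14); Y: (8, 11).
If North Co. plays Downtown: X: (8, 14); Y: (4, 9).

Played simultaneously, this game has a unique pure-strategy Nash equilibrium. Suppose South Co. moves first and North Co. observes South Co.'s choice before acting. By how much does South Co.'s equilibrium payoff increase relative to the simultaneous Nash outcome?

North Co. best-responds to each possible South Co. move:
- X: North Co. compares 14, 8, 8 and picks Uptown; South Co. would get 5.
- Y: North Co. compares 4, 8, 4 and picks Midtown; South Co. would get 11.
South Co.'s induced payoffs are 5, 11, so South Co. commits to Y. Subgame-perfect outcome: (Midtown, Y) with payoffs (8, 11).
For the simultaneous game, intersect best replies.
North Co.'s best replies: X→Uptown; Y→Midtown.
South Co.'s best replies: Uptown→X; Midtown→X; Downtown→X.
The unique mutual best reply is (Uptown, X), giving (14, 5).
South Co.'s commitment gain: 11 − 5 = 6.

6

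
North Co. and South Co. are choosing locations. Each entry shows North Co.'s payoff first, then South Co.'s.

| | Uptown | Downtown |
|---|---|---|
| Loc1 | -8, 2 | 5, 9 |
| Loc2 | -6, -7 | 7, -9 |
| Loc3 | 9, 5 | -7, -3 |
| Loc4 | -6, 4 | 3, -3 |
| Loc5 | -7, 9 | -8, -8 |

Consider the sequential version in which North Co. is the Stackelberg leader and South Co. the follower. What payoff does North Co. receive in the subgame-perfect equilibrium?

Solve by backward induction (North Co. leads).
- Loc1: South Co. compares 2, 9 and picks Downtown; North Co. would get 5.
- Loc2: South Co. compares -7, -9 and picks Uptown; North Co. would get -6.
- Loc3: South Co. compares 5, -3 and picks Uptown; North Co. would get 9.
- Loc4: South Co. compares 4, -3 and picks Uptown; North Co. would get -6.
- Loc5: South Co. compares 9, -8 and picks Uptown; North Co. would get -7.
Among 5, -6, 9, -6, -7, the best is 9 at Loc3. Subgame-perfect outcome: (Loc3, Uptown) with payoffs (9, 5).

9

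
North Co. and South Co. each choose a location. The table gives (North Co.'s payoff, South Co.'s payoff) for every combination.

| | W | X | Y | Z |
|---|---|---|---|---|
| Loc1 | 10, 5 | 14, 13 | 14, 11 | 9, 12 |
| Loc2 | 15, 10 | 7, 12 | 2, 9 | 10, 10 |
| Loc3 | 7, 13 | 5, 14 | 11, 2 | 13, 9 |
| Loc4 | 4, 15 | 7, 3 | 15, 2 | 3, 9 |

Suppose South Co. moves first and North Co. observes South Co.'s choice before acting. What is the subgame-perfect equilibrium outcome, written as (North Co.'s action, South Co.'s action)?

Backward induction with South Co. moving first.
- W: BR = Loc2, leader payoff 10.
- X: BR = Loc1, leader payoff 13.
- Y: BR = Loc4, leader payoff 2.
- Z: BR = Loc3, leader payoff 9.
Maximizing over 10, 13, 2, 9, South Co. chooses X. Subgame-perfect outcome: (Loc1, X) with payoffs (14, 13).

(Loc1, X)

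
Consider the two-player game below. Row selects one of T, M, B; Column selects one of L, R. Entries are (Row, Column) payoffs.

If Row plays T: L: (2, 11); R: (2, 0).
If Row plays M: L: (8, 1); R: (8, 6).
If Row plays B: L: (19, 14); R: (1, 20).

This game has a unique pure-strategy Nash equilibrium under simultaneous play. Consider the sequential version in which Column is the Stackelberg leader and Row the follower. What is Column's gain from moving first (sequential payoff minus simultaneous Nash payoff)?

8

Solve by backward induction (Column leads).
- L → Row plays B (best of 2, 8, 19); Column gets 14.
- R → Row plays M (best of 2, 8, 1); Column gets 6.
Column's induced payoffs are 14, 6, so Column commits to L. Subgame-perfect outcome: (B, L) with payoffs (19, 14).
For the simultaneous game, intersect best replies.
Row's best replies: L→B; R→M.
Column's best replies: T→L; M→R; B→R.
The unique mutual best reply is (M, R), giving (8, 6).
Column's commitment gain: 14 − 6 = 8.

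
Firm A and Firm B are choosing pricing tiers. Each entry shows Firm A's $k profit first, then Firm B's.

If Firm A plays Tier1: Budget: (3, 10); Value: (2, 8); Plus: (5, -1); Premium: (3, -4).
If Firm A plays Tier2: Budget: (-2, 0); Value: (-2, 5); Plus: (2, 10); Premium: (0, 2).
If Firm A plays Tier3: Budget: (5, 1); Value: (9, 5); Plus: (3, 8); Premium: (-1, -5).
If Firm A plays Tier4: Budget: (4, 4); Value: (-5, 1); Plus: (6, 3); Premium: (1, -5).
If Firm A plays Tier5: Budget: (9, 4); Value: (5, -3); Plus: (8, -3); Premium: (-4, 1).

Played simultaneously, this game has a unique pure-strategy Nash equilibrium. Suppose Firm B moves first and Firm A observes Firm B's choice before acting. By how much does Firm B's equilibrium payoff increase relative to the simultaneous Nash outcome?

Work backward from Firm A's decision.
- Budget → Firm A plays Tier5 (best of 3, -2, 5, 4, 9); Firm B gets 4.
- Value → Firm A plays Tier3 (best of 2, -2, 9, -5, 5); Firm B gets 5.
- Plus → Firm A plays Tier5 (best of 5, 2, 3, 6, 8); Firm B gets -3.
- Premium → Firm A plays Tier1 (best of 3, 0, -1, 1, -4); Firm B gets -4.
Firm B's induced payoffs are 4, 5, -3, -4, so Firm B commits to Value. Subgame-perfect outcome: (Tier3, Value) with payoffs (9, 5).
Under simultaneous play:
Firm A's best replies: Budget→Tier5; Value→Tier3; Plus→Tier5; Premium→Tier1.
Firm B's best replies: Tier1→Budget; Tier2→Plus; Tier3→Plus; Tier4→Budget; Tier5→Budget.
The unique mutual best reply is (Tier5, Budget), giving (9, 4).
Firm B's commitment gain: 5 − 4 = 1.

1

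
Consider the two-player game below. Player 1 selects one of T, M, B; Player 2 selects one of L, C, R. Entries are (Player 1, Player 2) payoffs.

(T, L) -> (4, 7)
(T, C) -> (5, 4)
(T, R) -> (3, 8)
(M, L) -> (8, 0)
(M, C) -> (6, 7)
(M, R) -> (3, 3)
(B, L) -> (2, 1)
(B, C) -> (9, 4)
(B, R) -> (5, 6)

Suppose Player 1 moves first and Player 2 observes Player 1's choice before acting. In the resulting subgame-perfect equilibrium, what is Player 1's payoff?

6

Backward induction with Player 1 moving first.
- T: Player 2 compares 7, 4, 8 and picks R; Player 1 would get 3.
- M: Player 2 compares 0, 7, 3 and picks C; Player 1 would get 6.
- B: Player 2 compares 1, 4, 6 and picks R; Player 1 would get 5.
Player 1's induced payoffs are 3, 6, 5, so Player 1 commits to M. Subgame-perfect outcome: (M, C) with payoffs (6, 7).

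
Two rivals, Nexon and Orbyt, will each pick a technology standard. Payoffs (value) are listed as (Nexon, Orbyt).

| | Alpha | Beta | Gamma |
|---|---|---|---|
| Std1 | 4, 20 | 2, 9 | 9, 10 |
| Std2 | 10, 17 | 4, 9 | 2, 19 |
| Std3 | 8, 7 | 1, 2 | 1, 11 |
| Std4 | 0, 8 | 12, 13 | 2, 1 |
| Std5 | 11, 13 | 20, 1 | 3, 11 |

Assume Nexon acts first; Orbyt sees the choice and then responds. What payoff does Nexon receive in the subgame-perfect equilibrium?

Work backward from Orbyt's decision.
- Std1: BR = Alpha, leader payoff 4.
- Std2: BR = Gamma, leader payoff 2.
- Std3: BR = Gamma, leader payoff 1.
- Std4: BR = Beta, leader payoff 12.
- Std5: BR = Alpha, leader payoff 11.
Maximizing over 4, 2, 1, 12, 11, Nexon chooses Std4. Subgame-perfect outcome: (Std4, Beta) with payoffs (12, 13).

12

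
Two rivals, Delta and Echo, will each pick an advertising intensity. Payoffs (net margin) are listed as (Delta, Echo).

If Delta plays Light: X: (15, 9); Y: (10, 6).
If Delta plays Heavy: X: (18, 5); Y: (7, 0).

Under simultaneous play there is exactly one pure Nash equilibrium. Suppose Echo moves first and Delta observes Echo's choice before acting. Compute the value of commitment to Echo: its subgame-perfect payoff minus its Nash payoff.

1

Work backward from Delta's decision.
- X: BR = Heavy, leader payoff 5.
- Y: BR = Light, leader payoff 6.
Among 5, 6, the best is 6 at Y. Subgame-perfect outcome: (Light, Y) with payoffs (10, 6).
Under simultaneous play:
Delta's best replies: X→Heavy; Y→Light.
Echo's best replies: Light→X; Heavy→X.
The unique mutual best reply is (Heavy, X), giving (18, 5).
Echo's commitment gain: 6 − 5 = 1.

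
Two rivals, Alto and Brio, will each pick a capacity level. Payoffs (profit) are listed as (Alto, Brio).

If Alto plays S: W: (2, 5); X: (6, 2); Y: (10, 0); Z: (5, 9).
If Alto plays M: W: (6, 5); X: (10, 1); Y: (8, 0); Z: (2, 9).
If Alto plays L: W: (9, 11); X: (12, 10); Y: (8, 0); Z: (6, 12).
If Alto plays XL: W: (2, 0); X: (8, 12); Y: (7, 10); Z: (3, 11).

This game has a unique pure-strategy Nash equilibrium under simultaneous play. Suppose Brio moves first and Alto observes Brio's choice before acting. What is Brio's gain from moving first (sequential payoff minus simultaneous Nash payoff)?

Backward induction with Brio moving first.
- W → Alto plays L (best of 2, 6, 9, 2); Brio gets 11.
- X → Alto plays L (best of 6, 10, 12, 8); Brio gets 10.
- Y → Alto plays S (best of 10, 8, 8, 7); Brio gets 0.
- Z → Alto plays L (best of 5, 2, 6, 3); Brio gets 12.
Brio's induced payoffs are 11, 10, 0, 12, so Brio commits to Z. Subgame-perfect outcome: (L, Z) with payoffs (6, 12).
Now find the simultaneous Nash equilibrium.
Alto's best replies: W→L; X→L; Y→S; Z→L.
Brio's best replies: S→Z; M→Z; L→Z; XL→X.
Only (L, Z) has each player best-responding; Nash payoffs (6, 12).
Brio's commitment gain: 12 − 12 = 0.

0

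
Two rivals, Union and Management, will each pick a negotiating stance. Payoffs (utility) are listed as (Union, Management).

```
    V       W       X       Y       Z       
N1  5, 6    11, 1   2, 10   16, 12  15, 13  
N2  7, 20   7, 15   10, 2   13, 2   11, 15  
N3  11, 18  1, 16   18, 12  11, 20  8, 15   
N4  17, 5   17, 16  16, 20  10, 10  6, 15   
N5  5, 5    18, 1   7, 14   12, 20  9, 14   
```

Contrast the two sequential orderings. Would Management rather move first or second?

If Union leads: Management's best replies are N1→Z, N2→V, N3→Y, N4→X, N5→Y; Union's induced payoffs 15, 7, 11, 16, 12; outcome (N4, X), payoffs (16, 20).
If Management leads: Union's best replies are V→N4, W→N5, X→N3, Y→N1, Z→N1; Management's induced payoffs 5, 1, 12, 12, 13; outcome (N1, Z), payoffs (15, 13).
Management gets 13 moving first and 20 moving second, so Management prefers to move second.

second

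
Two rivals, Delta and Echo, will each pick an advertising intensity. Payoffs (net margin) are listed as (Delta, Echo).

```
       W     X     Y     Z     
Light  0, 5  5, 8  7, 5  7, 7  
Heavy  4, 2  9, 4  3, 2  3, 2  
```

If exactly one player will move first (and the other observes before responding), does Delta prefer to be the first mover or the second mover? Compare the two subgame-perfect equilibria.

If Delta leads: Echo's best replies are Light→X, Heavy→X; Delta's induced payoffs 5, 9; outcome (Heavy, X), payoffs (9, 4).
If Echo leads: Delta's best replies are W→Heavy, X→Heavy, Y→Light, Z→Light; Echo's induced payoffs 2, 4, 5, 7; outcome (Light, Z), payoffs (7, 7).
Delta gets 9 moving first and 7 moving second, so Delta prefers to move first.

first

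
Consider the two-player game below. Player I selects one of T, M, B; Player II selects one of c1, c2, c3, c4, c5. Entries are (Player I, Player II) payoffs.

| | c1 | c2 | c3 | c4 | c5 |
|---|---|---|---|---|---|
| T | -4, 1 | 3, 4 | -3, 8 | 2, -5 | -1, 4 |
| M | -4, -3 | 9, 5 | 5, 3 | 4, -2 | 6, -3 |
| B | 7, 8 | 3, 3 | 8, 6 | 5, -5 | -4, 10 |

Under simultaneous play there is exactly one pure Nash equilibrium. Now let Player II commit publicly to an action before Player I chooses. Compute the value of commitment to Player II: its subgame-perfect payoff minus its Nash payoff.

3

Backward induction with Player II moving first.
- c1: BR = B, leader payoff 8.
- c2: BR = M, leader payoff 5.
- c3: BR = B, leader payoff 6.
- c4: BR = B, leader payoff -5.
- c5: BR = M, leader payoff -3.
Maximizing over 8, 5, 6, -5, -3, Player II chooses c1. Subgame-perfect outcome: (B, c1) with payoffs (7, 8).
For the simultaneous game, intersect best replies.
Player I's best replies: c1→B; c2→M; c3→B; c4→B; c5→M.
Player II's best replies: T→c3; M→c2; B→c5.
The unique mutual best reply is (M, c2), giving (9, 5).
Player II's commitment gain: 8 − 5 = 3.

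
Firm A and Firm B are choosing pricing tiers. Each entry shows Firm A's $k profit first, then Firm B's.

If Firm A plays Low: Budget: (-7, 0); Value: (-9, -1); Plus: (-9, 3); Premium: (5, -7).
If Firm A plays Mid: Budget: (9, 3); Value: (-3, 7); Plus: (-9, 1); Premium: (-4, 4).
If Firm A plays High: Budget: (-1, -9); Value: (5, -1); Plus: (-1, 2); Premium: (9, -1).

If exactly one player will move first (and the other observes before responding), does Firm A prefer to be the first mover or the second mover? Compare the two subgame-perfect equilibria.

If Firm A leads: Firm B's best replies are Low→Plus, Mid→Value, High→Plus; Firm A's induced payoffs -9, -3, -1; outcome (High, Plus), payoffs (-1, 2).
If Firm B leads: Firm A's best replies are Budget→Mid, Value→High, Plus→High, Premium→High; Firm B's induced payoffs 3, -1, 2, -1; outcome (Mid, Budget), payoffs (9, 3).
Firm A gets -1 moving first and 9 moving second, so Firm A prefers to move second.

second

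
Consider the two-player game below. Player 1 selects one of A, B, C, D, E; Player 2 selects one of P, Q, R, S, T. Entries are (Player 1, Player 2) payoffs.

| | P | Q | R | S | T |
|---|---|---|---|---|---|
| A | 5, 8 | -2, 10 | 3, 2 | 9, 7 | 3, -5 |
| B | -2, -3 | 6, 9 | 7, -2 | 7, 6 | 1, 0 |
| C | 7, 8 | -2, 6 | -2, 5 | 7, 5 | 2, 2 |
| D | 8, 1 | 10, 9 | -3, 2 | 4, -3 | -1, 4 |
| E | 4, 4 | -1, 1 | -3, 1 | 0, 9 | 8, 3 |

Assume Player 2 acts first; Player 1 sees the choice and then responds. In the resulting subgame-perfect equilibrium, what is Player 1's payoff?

10

Work backward from Player 1's decision.
- P → Player 1 plays D (best of 5, -2, 7, 8, 4); Player 2 gets 1.
- Q → Player 1 plays D (best of -2, 6, -2, 10, -1); Player 2 gets 9.
- R → Player 1 plays B (best of 3, 7, -2, -3, -3); Player 2 gets -2.
- S → Player 1 plays A (best of 9, 7, 7, 4, 0); Player 2 gets 7.
- T → Player 1 plays E (best of 3, 1, 2, -1, 8); Player 2 gets 3.
Maximizing over 1, 9, -2, 7, 3, Player 2 chooses Q. Subgame-perfect outcome: (D, Q) with payoffs (10, 9).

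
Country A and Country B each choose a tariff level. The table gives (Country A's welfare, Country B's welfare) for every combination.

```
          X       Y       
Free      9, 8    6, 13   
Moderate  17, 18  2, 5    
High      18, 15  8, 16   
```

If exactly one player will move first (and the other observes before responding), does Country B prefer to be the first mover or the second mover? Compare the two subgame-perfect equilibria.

If Country A leads: Country B's best replies are Free→Y, Moderate→X, High→Y; Country A's induced payoffs 6, 17, 8; outcome (Moderate, X), payoffs (17, 18).
If Country B leads: Country A's best replies are X→High, Y→High; Country B's induced payoffs 15, 16; outcome (High, Y), payoffs (8, 16).
Country B gets 16 moving first and 18 moving second, so Country B prefers to move second.

second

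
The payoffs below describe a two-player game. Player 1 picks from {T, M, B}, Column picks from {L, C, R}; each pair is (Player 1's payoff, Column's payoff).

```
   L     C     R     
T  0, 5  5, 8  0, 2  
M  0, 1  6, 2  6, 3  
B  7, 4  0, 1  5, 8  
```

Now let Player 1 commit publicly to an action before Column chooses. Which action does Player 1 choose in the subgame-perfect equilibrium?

Solve by backward induction (Player 1 leads).
- T: BR = C, leader payoff 5.
- M: BR = R, leader payoff 6.
- B: BR = R, leader payoff 5.
Player 1's induced payoffs are 5, 6, 5, so Player 1 commits to M. Subgame-perfect outcome: (M, R) with payoffs (6, 3).

M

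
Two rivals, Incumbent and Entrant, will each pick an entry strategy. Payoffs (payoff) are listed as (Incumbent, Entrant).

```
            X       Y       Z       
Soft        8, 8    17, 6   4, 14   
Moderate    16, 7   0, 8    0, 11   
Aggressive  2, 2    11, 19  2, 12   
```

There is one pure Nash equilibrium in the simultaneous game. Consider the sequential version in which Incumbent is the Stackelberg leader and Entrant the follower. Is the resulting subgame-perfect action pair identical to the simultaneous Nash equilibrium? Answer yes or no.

Entrant best-responds to each possible Incumbent move:
- Soft → Entrant plays Z (best of 8, 6, 14); Incumbent gets 4.
- Moderate → Entrant plays Z (best of 7, 8, 11); Incumbent gets 0.
- Aggressive → Entrant plays Y (best of 2, 19, 12); Incumbent gets 11.
Incumbent's induced payoffs are 4, 0, 11, so Incumbent commits to Aggressive. Subgame-perfect outcome: (Aggressive, Y) with payoffs (11, 19).
Now find the simultaneous Nash equilibrium.
Incumbent's best replies: X→Moderate; Y→Soft; Z→Soft.
Entrant's best replies: Soft→Z; Moderate→Z; Aggressive→Y.
The unique mutual best reply is (Soft, Z), giving (4, 14).
Sequential outcome (Aggressive, Y) differs from the Nash profile (Soft, Z).

no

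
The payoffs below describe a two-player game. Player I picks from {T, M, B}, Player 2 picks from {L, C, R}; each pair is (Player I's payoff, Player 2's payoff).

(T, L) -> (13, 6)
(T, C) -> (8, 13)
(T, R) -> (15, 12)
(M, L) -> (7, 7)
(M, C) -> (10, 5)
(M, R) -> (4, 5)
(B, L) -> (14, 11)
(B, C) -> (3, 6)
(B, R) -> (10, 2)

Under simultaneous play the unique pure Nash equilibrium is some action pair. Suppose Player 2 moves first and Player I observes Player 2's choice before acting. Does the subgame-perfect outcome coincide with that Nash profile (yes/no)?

Player I best-responds to each possible Player 2 move:
- L: BR = B, leader payoff 11.
- C: BR = M, leader payoff 5.
- R: BR = T, leader payoff 12.
Player 2's induced payoffs are 11, 5, 12, so Player 2 commits to R. Subgame-perfect outcome: (T, R) with payoffs (15, 12).
Under simultaneous play:
Player I's best replies: L→B; C→M; R→T.
Player 2's best replies: T→C; M→L; B→L.
Only (B, L) has each player best-responding; Nash payoffs (14, 11).
Sequential outcome (T, R) differs from the Nash profile (B, L).

no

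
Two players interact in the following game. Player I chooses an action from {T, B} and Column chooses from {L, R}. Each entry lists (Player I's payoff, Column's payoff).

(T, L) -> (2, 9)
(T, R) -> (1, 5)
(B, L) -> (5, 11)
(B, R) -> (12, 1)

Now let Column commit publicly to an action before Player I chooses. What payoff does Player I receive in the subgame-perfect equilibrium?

Solve by backward induction (Column leads).
- L: Player I compares 2, 5 and picks B; Column would get 11.
- R: Player I compares 1, 12 and picks B; Column would get 1.
Among 11, 1, the best is 11 at L. Subgame-perfect outcome: (B, L) with payoffs (5, 11).

5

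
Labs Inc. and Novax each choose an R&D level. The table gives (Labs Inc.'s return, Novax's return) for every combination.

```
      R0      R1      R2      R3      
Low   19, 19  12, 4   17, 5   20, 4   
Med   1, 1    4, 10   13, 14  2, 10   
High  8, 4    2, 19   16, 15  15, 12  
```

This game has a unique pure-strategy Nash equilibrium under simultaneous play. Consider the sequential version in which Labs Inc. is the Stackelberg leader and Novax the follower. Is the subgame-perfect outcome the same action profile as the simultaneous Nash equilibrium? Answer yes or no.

Solve by backward induction (Labs Inc. leads).
- Low → Novax plays R0 (best of 19, 4, 5, 4); Labs Inc. gets 19.
- Med → Novax plays R2 (best of 1, 10, 14, 10); Labs Inc. gets 13.
- High → Novax plays R1 (best of 4, 19, 15, 12); Labs Inc. gets 2.
Among 19, 13, 2, the best is 19 at Low. Subgame-perfect outcome: (Low, R0) with payoffs (19, 19).
Now find the simultaneous Nash equilibrium.
Labs Inc.'s best replies: R0→Low; R1→Low; R2→Low; R3→Low.
Novax's best replies: Low→R0; Med→R2; High→R1.
Only (Low, R0) has each player best-responding; Nash payoffs (19, 19).
Sequential outcome (Low, R0) coincides with the Nash profile (Low, R0).

yes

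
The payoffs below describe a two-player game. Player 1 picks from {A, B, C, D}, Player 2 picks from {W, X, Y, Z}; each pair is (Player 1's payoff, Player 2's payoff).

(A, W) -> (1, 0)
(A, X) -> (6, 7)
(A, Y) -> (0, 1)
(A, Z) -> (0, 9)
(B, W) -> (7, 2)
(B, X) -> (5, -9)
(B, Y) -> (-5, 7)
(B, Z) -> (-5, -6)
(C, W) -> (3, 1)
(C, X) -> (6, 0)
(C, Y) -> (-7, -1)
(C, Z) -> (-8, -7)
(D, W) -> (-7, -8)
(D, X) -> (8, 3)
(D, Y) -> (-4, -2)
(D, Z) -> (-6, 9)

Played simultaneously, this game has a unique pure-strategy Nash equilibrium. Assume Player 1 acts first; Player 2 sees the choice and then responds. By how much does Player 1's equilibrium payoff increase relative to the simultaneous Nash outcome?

3

Backward induction with Player 1 moving first.
- A → Player 2 plays Z (best of 0, 7, 1, 9); Player 1 gets 0.
- B → Player 2 plays Y (best of 2, -9, 7, -6); Player 1 gets -5.
- C → Player 2 plays W (best of 1, 0, -1, -7); Player 1 gets 3.
- D → Player 2 plays Z (best of -8, 3, -2, 9); Player 1 gets -6.
Player 1's induced payoffs are 0, -5, 3, -6, so Player 1 commits to C. Subgame-perfect outcome: (C, W) with payoffs (3, 1).
Now find the simultaneous Nash equilibrium.
Player 1's best replies: W→B; X→D; Y→A; Z→A.
Player 2's best replies: A→Z; B→Y; C→W; D→Z.
Only (A, Z) has each player best-responding; Nash payoffs (0, 9).
Player 1's commitment gain: 3 − 0 = 3.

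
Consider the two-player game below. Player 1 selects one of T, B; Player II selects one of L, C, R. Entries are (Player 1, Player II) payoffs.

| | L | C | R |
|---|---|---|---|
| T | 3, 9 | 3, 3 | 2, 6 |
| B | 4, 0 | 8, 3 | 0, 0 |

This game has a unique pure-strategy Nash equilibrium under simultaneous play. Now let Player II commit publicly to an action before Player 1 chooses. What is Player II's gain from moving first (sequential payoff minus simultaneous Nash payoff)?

3

Solve by backward induction (Player II leads).
- L → Player 1 plays B (best of 3, 4); Player II gets 0.
- C → Player 1 plays B (best of 3, 8); Player II gets 3.
- R → Player 1 plays T (best of 2, 0); Player II gets 6.
Among 0, 3, 6, the best is 6 at R. Subgame-perfect outcome: (T, R) with payoffs (2, 6).
Under simultaneous play:
Player 1's best replies: L→B; C→B; R→T.
Player II's best replies: T→L; B→C.
Only (B, C) has each player best-responding; Nash payoffs (8, 3).
Player II's commitment gain: 6 − 3 = 3.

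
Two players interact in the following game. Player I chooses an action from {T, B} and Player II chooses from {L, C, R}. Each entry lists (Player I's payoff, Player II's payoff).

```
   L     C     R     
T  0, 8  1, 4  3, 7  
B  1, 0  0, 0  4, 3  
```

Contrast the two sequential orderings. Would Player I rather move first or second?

If Player I leads: Player II's best replies are T→L, B→R; Player I's induced payoffs 0, 4; outcome (B, R), payoffs (4, 3).
If Player II leads: Player I's best replies are L→B, C→T, R→B; Player II's induced payoffs 0, 4, 3; outcome (T, C), payoffs (1, 4).
Player I gets 4 moving first and 1 moving second, so Player I prefers to move first.

first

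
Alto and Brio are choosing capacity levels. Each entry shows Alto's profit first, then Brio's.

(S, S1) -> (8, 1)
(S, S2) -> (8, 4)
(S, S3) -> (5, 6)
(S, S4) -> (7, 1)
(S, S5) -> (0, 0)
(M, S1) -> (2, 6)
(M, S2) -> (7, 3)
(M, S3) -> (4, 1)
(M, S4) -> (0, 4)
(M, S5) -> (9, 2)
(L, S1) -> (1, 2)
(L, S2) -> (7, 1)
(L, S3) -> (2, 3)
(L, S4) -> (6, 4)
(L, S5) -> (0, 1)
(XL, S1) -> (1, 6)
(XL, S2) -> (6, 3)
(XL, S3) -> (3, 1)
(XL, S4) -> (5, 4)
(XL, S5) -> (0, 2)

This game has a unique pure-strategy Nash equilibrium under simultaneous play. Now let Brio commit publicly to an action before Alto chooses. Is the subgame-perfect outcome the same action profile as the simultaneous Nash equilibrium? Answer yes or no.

Work backward from Alto's decision.
- S1: BR = S, leader payoff 1.
- S2: BR = S, leader payoff 4.
- S3: BR = S, leader payoff 6.
- S4: BR = S, leader payoff 1.
- S5: BR = M, leader payoff 2.
Maximizing over 1, 4, 6, 1, 2, Brio chooses S3. Subgame-perfect outcome: (S, S3) with payoffs (5, 6).
Under simultaneous play:
Alto's best replies: S1→S; S2→S; S3→S; S4→S; S5→M.
Brio's best replies: S→S3; M→S1; L→S4; XL→S1.
Only (S, S3) has each player best-responding; Nash payoffs (5, 6).
Sequential outcome (S, S3) coincides with the Nash profile (S, S3).

yes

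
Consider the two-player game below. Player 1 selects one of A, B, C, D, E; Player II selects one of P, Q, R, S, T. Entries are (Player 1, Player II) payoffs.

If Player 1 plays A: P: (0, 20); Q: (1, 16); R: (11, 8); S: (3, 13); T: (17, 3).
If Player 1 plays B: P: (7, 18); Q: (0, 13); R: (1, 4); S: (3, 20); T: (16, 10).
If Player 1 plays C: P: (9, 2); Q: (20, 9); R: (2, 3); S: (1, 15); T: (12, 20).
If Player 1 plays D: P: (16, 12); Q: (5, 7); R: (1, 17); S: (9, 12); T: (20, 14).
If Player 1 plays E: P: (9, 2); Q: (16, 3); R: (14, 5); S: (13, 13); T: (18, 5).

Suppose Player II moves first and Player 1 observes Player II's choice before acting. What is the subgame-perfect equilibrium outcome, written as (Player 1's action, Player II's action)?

(D, T)

Solve by backward induction (Player II leads).
- P: BR = D, leader payoff 12.
- Q: BR = C, leader payoff 9.
- R: BR = E, leader payoff 5.
- S: BR = E, leader payoff 13.
- T: BR = D, leader payoff 14.
Maximizing over 12, 9, 5, 13, 14, Player II chooses T. Subgame-perfect outcome: (D, T) with payoffs (20, 14).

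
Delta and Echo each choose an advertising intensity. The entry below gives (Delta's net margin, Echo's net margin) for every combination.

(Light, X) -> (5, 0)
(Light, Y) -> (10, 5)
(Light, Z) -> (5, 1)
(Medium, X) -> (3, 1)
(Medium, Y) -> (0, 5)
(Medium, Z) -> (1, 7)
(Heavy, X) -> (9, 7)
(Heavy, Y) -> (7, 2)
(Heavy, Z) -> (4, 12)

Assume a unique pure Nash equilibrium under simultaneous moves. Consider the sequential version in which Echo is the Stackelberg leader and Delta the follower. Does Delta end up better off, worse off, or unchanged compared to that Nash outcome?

Solve by backward induction (Echo leads).
- X: Delta compares 5, 3, 9 and picks Heavy; Echo would get 7.
- Y: Delta compares 10, 0, 7 and picks Light; Echo would get 5.
- Z: Delta compares 5, 1, 4 and picks Light; Echo would get 1.
Among 7, 5, 1, the best is 7 at X. Subgame-perfect outcome: (Heavy, X) with payoffs (9, 7).
Now find the simultaneous Nash equilibrium.
Delta's best replies: X→Heavy; Y→Light; Z→Light.
Echo's best replies: Light→Y; Medium→Z; Heavy→Z.
The unique mutual best reply is (Light, Y), giving (10, 5).
Delta earns 9 sequentially versus 10 at the Nash outcome: worse off.

worse off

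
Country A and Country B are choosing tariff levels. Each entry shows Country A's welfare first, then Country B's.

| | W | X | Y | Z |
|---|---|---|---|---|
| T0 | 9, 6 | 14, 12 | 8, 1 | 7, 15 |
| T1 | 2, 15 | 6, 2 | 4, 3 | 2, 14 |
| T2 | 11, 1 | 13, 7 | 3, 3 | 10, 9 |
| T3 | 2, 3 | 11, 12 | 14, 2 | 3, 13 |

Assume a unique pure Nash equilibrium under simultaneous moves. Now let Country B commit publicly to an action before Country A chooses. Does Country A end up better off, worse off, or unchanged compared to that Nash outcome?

better off

Work backward from Country A's decision.
- W: BR = T2, leader payoff 1.
- X: BR = T0, leader payoff 12.
- Y: BR = T3, leader payoff 2.
- Z: BR = T2, leader payoff 9.
Country B's induced payoffs are 1, 12, 2, 9, so Country B commits to X. Subgame-perfect outcome: (T0, X) with payoffs (14, 12).
Under simultaneous play:
Country A's best replies: W→T2; X→T0; Y→T3; Z→T2.
Country B's best replies: T0→Z; T1→W; T2→Z; T3→Z.
The unique mutual best reply is (T2, Z), giving (10, 9).
Country A earns 14 sequentially versus 10 at the Nash outcome: better off.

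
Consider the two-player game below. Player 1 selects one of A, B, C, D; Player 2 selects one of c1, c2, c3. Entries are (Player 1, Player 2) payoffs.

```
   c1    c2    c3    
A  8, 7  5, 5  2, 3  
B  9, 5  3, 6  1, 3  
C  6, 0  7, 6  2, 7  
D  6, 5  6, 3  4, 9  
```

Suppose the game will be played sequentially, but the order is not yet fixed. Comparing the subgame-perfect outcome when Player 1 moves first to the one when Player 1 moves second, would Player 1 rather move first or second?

first

If Player 1 leads: Player 2's best replies are A→c1, B→c2, C→c3, D→c3; Player 1's induced payoffs 8, 3, 2, 4; outcome (A, c1), payoffs (8, 7).
If Player 2 leads: Player 1's best replies are c1→B, c2→C, c3→D; Player 2's induced payoffs 5, 6, 9; outcome (D, c3), payoffs (4, 9).
Player 1 gets 8 moving first and 4 moving second, so Player 1 prefers to move first.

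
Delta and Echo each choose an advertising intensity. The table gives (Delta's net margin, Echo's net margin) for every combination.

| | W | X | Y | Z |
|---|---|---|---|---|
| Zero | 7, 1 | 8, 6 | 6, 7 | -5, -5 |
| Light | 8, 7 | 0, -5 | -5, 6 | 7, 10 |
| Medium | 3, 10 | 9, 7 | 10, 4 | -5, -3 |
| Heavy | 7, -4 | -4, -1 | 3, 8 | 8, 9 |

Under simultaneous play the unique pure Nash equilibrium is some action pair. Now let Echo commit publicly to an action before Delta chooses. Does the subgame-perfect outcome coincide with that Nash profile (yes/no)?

yes

Delta best-responds to each possible Echo move:
- W → Delta plays Light (best of 7, 8, 3, 7); Echo gets 7.
- X → Delta plays Medium (best of 8, 0, 9, -4); Echo gets 7.
- Y → Delta plays Medium (best of 6, -5, 10, 3); Echo gets 4.
- Z → Delta plays Heavy (best of -5, 7, -5, 8); Echo gets 9.
Maximizing over 7, 7, 4, 9, Echo chooses Z. Subgame-perfect outcome: (Heavy, Z) with payoffs (8, 9).
Now find the simultaneous Nash equilibrium.
Delta's best replies: W→Light; X→Medium; Y→Medium; Z→Heavy.
Echo's best replies: Zero→Y; Light→Z; Medium→W; Heavy→Z.
The unique mutual best reply is (Heavy, Z), giving (8, 9).
Sequential outcome (Heavy, Z) coincides with the Nash profile (Heavy, Z).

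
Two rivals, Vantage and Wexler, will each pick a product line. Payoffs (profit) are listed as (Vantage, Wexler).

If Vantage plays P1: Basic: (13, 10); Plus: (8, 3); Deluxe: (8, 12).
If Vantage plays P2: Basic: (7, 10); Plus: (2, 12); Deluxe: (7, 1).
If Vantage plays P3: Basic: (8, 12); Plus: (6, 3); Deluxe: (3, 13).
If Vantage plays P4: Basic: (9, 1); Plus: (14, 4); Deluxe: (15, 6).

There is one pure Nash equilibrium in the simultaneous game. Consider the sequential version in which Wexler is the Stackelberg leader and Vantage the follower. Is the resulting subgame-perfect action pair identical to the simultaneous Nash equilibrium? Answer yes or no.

no

Work backward from Vantage's decision.
- Basic → Vantage plays P1 (best of 13, 7, 8, 9); Wexler gets 10.
- Plus → Vantage plays P4 (best of 8, 2, 6, 14); Wexler gets 4.
- Deluxe → Vantage plays P4 (best of 8, 7, 3, 15); Wexler gets 6.
Wexler's induced payoffs are 10, 4, 6, so Wexler commits to Basic. Subgame-perfect outcome: (P1, Basic) with payoffs (13, 10).
For the simultaneous game, intersect best replies.
Vantage's best replies: Basic→P1; Plus→P4; Deluxe→P4.
Wexler's best replies: P1→Deluxe; P2→Plus; P3→Deluxe; P4→Deluxe.
Only (P4, Deluxe) has each player best-responding; Nash payoffs (15, 6).
Sequential outcome (P1, Basic) differs from the Nash profile (P4, Deluxe).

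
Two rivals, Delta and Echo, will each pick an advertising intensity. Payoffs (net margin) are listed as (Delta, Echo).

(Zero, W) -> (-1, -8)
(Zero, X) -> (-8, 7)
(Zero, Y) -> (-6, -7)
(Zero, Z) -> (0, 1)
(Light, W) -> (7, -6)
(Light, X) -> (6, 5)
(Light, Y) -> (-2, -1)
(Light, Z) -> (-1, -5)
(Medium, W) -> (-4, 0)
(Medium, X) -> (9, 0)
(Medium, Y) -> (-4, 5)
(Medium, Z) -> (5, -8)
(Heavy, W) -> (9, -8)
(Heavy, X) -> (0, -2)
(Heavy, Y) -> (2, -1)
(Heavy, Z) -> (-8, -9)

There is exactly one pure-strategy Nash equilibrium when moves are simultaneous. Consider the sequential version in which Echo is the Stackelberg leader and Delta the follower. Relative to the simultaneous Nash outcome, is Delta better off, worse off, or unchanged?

better off

Backward induction with Echo moving first.
- W → Delta plays Heavy (best of -1, 7, -4, 9); Echo gets -8.
- X → Delta plays Medium (best of -8, 6, 9, 0); Echo gets 0.
- Y → Delta plays Heavy (best of -6, -2, -4, 2); Echo gets -1.
- Z → Delta plays Medium (best of 0, -1, 5, -8); Echo gets -8.
Among -8, 0, -1, -8, the best is 0 at X. Subgame-perfect outcome: (Medium, X) with payoffs (9, 0).
Now find the simultaneous Nash equilibrium.
Delta's best replies: W→Heavy; X→Medium; Y→Heavy; Z→Medium.
Echo's best replies: Zero→X; Light→X; Medium→Y; Heavy→Y.
Only (Heavy, Y) has each player best-responding; Nash payoffs (2, -1).
Delta earns 9 sequentially versus 2 at the Nash outcome: better off.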